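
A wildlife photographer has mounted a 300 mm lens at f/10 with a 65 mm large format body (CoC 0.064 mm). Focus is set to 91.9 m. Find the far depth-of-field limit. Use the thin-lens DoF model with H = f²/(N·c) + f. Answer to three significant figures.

264 m

Hyperfocal distance H = f²/(N·c) + f = 300²/(10 × 0.064) + 300 = 90000/0.64 + 300 ≈ 140925.0 mm ≈ 140.9 m.
Far limit Df = s·(H − f)/(H − s) = 91900 × (140925.0 − 300) / (140925.0 − 91900) = 91900 × 140625.0 / 49025.0 ≈ 263609 mm ≈ 264 m.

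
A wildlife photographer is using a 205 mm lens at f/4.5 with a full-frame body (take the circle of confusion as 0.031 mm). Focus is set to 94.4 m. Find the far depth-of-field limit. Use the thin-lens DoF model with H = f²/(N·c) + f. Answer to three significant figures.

137 m

Hyperfocal distance H = f²/(N·c) + f = 205²/(4.5 × 0.031) + 205 = 42025/0.1395 + 205 ≈ 301459.5 mm ≈ 301.5 m.
Far limit Df = s·(H − f)/(H − s) = 94400 × (301459.5 − 205) / (301459.5 − 94400) = 94400 × 301254.5 / 207059.5 ≈ 137344 mm ≈ 137 m.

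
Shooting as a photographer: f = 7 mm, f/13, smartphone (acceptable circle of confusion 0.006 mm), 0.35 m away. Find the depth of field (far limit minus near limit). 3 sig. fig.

0.545 m

Hyperfocal distance H = f²/(N·c) + f = 7²/(13 × 0.006) + 7 = 49/0.078 + 7 ≈ 635.2 mm ≈ 0.635 m.
Near limit Dn = s·(H − f)/(H + s − 2f) = 350 × (635.2 − 7) / (635.2 + 350 − 2 × 7) = 350 × 628.2 / 971.2 ≈ 226.39 mm.
Far limit Df = s·(H − f)/(H − s) = 350 × (635.2 − 7) / (635.2 − 350) = 350 × 628.2 / 285.2 ≈ 770.93 mm.
Depth of field = Df − Dn = 770.93 − 226.39 ≈ 544.54 mm ≈ 0.545 m.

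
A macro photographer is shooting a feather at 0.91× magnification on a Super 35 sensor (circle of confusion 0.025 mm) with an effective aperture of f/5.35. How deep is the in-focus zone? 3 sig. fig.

At magnification m, DoF ≈ 2·N_eff·c/m² = 2 × 5.35 × 0.025 / 0.91² = 0.2675 / 0.8281 ≈ 0.323 mm.

0.323 mm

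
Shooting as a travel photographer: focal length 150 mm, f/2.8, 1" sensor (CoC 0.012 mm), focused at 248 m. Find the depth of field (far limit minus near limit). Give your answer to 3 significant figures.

213 m

Hyperfocal distance H = f²/(N·c) + f = 150²/(2.8 × 0.012) + 150 = 22500/0.0336 + 150 ≈ 669792.9 mm ≈ 669.8 m.
Near limit Dn = s·(H − f)/(H + s − 2f) = 248000 × (669792.9 − 150) / (669792.9 + 248000 − 2 × 150) = 248000 × 669642.9 / 917492.9 ≈ 181006 mm.
Far limit Df = s·(H − f)/(H − s) = 248000 × (669792.9 − 150) / (669792.9 − 248000) = 248000 × 669642.9 / 421792.9 ≈ 393727 mm.
Depth of field = Df − Dn = 393727 − 181006 ≈ 212721 mm ≈ 213 m.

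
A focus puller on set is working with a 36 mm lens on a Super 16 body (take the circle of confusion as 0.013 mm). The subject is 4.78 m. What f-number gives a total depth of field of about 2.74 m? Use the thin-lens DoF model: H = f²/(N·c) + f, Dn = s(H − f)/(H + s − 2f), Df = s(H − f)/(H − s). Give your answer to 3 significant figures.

Write h = H − f = f²/(N·c). The thin-lens limits are Dn = s·h/(h + (s−f)) and Df = s·h/(h − (s−f)), so DoF = Df − Dn = 2·s·(s−f)·h / (h² − (s−f)²).
That is a quadratic in h: DoF·h² − 2·s·(s−f)·h − DoF·(s−f)² = 0 ⇒ h = (s−f)·(s + √(s² + DoF²)) / DoF = 4744 × (4780 + √(4780² + 2740²)) / 2740 = 4744 × (4780 + 5509.63) / 2740 ≈ 17815 mm.
Then N = f²/(c·h) = 36² / (0.013 × 17815) = 1296 / 231.60 ≈ 5.60.

f/5.60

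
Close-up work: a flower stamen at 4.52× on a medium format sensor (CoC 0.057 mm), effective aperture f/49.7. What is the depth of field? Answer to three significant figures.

At magnification m, DoF ≈ 2·N_eff·c/m² = 2 × 49.7 × 0.057 / 4.52² = 5.666 / 20.43 ≈ 0.277 mm.

0.277 mm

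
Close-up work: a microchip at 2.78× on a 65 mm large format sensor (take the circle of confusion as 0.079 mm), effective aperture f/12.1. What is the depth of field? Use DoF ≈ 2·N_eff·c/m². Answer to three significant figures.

At magnification m, DoF ≈ 2·N_eff·c/m² = 2 × 12.1 × 0.079 / 2.78² = 1.912 / 7.728 ≈ 0.247 mm.

0.247 mm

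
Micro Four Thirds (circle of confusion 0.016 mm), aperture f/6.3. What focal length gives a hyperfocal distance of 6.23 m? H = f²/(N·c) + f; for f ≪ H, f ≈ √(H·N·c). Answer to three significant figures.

25.0 mm

From H = f²/(N·c) + f, with f ≪ H: f ≈ √(H·N·c) = √(6230 × 6.3 × 0.016) = √627.98 ≈ 25.06 mm.
Exact: f² + N·c·f − N·c·H = 0 ⇒ f = (−N·c + √((N·c)² + 4·N·c·H))/2 = (−0.1008 + √2511.9)/2 ≈ 25.009 mm ≈ 25.0 mm.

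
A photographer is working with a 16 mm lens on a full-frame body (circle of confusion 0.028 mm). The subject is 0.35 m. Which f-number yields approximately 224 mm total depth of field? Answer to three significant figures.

Write h = H − f = f²/(N·c). The thin-lens limits are Dn = s·h/(h + (s−f)) and Df = s·h/(h − (s−f)), so DoF = Df − Dn = 2·s·(s−f)·h / (h² − (s−f)²).
That is a quadratic in h: DoF·h² − 2·s·(s−f)·h − DoF·(s−f)² = 0 ⇒ h = (s−f)·(s + √(s² + DoF²)) / DoF = 334 × (350 + √(350² + 224²)) / 224 = 334 × (350 + 415.543) / 224 ≈ 1141.5 mm.
Then N = f²/(c·h) = 16² / (0.028 × 1141.5) = 256 / 31.961 ≈ 8.01.

f/8.01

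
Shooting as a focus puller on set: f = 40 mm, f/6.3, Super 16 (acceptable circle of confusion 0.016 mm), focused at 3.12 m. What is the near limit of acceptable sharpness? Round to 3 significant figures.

2.61 m

Hyperfocal distance H = f²/(N·c) + f = 40²/(6.3 × 0.016) + 40 = 1600/0.1008 + 40 ≈ 15913.0 mm ≈ 15.91 m.
Near limit Dn = s·(H − f)/(H + s − 2f) = 3120 × (15913.0 − 40) / (15913.0 + 3120 − 2 × 40) = 3120 × 15873.0 / 18953.0 ≈ 2613.0 mm ≈ 2.61 m.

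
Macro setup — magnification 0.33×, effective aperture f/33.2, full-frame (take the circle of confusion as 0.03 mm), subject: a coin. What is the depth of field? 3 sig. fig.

18.3 mm

At magnification m, DoF ≈ 2·N_eff·c/m² = 2 × 33.2 × 0.03 / 0.33² = 1.992 / 0.1089 ≈ 18.3 mm.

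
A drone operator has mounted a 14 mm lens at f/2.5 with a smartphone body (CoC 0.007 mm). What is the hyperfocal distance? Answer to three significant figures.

Hyperfocal distance H = f²/(N·c) + f = 14²/(2.5 × 0.007) + 14 = 196/0.0175 + 14 ≈ 11214.0 mm ≈ 11.2 m.

11.2 m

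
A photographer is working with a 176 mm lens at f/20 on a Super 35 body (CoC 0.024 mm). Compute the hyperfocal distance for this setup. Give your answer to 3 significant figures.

Hyperfocal distance H = f²/(N·c) + f = 176²/(20 × 0.024) + 176 = 30976/0.48 + 176 ≈ 64709.3 mm ≈ 64.7 m.

64.7 m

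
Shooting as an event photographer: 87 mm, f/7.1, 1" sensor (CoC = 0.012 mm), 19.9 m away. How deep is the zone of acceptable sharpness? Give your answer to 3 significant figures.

Hyperfocal distance H = f²/(N·c) + f = 87²/(7.1 × 0.012) + 87 = 7569/0.0852 + 87 ≈ 88925.0 mm ≈ 88.93 m.
Near limit Dn = s·(H − f)/(H + s − 2f) = 19900 × (88925.0 − 87) / (88925.0 + 19900 − 2 × 87) = 19900 × 88838.0 / 108651.0 ≈ 16271.1 mm.
Far limit Df = s·(H − f)/(H − s) = 19900 × (88925.0 − 87) / (88925.0 − 19900) = 19900 × 88838.0 / 69025.0 ≈ 25612.1 mm.
Depth of field = Df − Dn = 25612.1 − 16271.1 ≈ 9341.0 mm ≈ 9.34 m.

9.34 m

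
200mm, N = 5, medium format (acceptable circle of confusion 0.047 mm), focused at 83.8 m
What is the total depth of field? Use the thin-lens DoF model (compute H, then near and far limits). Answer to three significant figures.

Hyperfocal distance H = f²/(N·c) + f = 200²/(5 × 0.047) + 200 = 40000/0.235 + 200 ≈ 170412.8 mm ≈ 170.4 m.
Near limit Dn = s·(H − f)/(H + s − 2f) = 83800 × (170412.8 − 200) / (170412.8 + 83800 − 2 × 200) = 83800 × 170212.8 / 253812.8 ≈ 56198 mm.
Far limit Df = s·(H − f)/(H − s) = 83800 × (170412.8 − 200) / (170412.8 − 83800) = 83800 × 170212.8 / 86612.8 ≈ 164685 mm.
Depth of field = Df − Dn = 164685 − 56198 ≈ 108487 mm ≈ 108 m.

108 m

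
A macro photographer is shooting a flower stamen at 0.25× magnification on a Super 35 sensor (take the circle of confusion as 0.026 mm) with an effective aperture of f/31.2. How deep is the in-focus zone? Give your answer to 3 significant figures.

26.0 mm

At magnification m, DoF ≈ 2·N_eff·c/m² = 2 × 31.2 × 0.026 / 0.25² = 1.622 / 0.0625 ≈ 26 mm.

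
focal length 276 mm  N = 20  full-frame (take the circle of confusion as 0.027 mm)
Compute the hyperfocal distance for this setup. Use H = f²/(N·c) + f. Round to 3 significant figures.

141 m

Hyperfocal distance H = f²/(N·c) + f = 276²/(20 × 0.027) + 276 = 76176/0.54 + 276 ≈ 141342.7 mm ≈ 141 m.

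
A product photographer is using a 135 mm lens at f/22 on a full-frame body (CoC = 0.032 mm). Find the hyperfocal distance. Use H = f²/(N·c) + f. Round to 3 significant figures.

Hyperfocal distance H = f²/(N·c) + f = 135²/(22 × 0.032) + 135 = 18225/0.704 + 135 ≈ 26022.8 mm ≈ 26.0 m.

26.0 m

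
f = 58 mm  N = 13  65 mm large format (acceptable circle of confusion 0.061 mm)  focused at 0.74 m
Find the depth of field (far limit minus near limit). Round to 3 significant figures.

244 mm

Hyperfocal distance H = f²/(N·c) + f = 58²/(13 × 0.061) + 58 = 3364/0.793 + 58 ≈ 4300.1 mm ≈ 4.300 m.
Near limit Dn = s·(H − f)/(H + s − 2f) = 740 × (4300.1 − 58) / (4300.1 + 740 − 2 × 58) = 740 × 4242.1 / 4924.1 ≈ 637.51 mm.
Far limit Df = s·(H − f)/(H − s) = 740 × (4300.1 − 58) / (4300.1 − 740) = 740 × 4242.1 / 3560.1 ≈ 881.76 mm.
Depth of field = Df − Dn = 881.76 − 637.51 ≈ 244.25 mm.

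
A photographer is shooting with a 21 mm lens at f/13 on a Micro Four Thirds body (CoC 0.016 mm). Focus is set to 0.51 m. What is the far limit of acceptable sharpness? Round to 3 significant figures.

0.663 m

Hyperfocal distance H = f²/(N·c) + f = 21²/(13 × 0.016) + 21 = 441/0.208 + 21 ≈ 2141.2 mm ≈ 2.141 m.
Far limit Df = s·(H − f)/(H − s) = 510 × (2141.2 − 21) / (2141.2 − 510) = 510 × 2120.2 / 1631.2 ≈ 662.89 mm ≈ 0.663 m.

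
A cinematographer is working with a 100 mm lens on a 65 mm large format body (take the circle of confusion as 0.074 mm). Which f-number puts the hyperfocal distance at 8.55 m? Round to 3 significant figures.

f/16

Rearrange H = f²/(N·c) + f for N: N = f² / ((H − f)·c).
N = 100² / ((8550 − 100) × 0.074) = 10000 / 625.3 ≈ 16.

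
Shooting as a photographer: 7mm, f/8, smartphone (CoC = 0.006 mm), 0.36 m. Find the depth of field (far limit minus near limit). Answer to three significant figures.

Hyperfocal distance H = f²/(N·c) + f = 7²/(8 × 0.006) + 7 = 49/0.048 + 7 ≈ 1027.8 mm ≈ 1.028 m.
Near limit Dn = s·(H − f)/(H + s − 2f) = 360 × (1027.8 − 7) / (1027.8 + 360 − 2 × 7) = 360 × 1020.8 / 1373.8 ≈ 267.50 mm.
Far limit Df = s·(H − f)/(H − s) = 360 × (1027.8 − 7) / (1027.8 − 360) = 360 × 1020.8 / 667.8 ≈ 550.29 mm.
Depth of field = Df − Dn = 550.29 − 267.50 ≈ 282.79 mm.

283 mm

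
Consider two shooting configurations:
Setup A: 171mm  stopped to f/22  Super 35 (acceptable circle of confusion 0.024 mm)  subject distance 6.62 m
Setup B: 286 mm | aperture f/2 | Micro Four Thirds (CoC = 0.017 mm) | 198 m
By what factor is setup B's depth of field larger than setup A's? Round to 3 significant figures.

Setup A: H = 171²/(22×0.024) + 171 ≈ 55551.7 mm; DoF = Df − Dn = 7492.5 − 5929.5 ≈ 1563.0 mm.
Setup B: H = 286²/(2×0.017) + 286 ≈ 2406050.7 mm; DoF = Df − Dn = 215729 − 182963 ≈ 32766 mm.
Ratio = 32766 / 1563.0 ≈ 21.0.

21.0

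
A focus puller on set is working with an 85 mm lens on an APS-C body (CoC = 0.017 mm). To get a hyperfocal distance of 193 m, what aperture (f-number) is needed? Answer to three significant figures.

Rearrange H = f²/(N·c) + f for N: N = f² / ((H − f)·c).
N = 85² / ((193000 − 85) × 0.017) = 7225 / 3280 ≈ 2.20.

f/2.20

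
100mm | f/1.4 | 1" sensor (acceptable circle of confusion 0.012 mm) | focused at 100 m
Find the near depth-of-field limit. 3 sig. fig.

Hyperfocal distance H = f²/(N·c) + f = 100²/(1.4 × 0.012) + 100 = 10000/0.0168 + 100 ≈ 595338.1 mm ≈ 595.3 m.
Near limit Dn = s·(H − f)/(H + s − 2f) = 100000 × (595338.1 − 100) / (595338.1 + 100000 − 2 × 100) = 100000 × 595238.1 / 695138.1 ≈ 85629 mm ≈ 85.6 m.

85.6 m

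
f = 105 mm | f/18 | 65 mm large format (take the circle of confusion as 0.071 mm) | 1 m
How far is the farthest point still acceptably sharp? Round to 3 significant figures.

1.12 m

Hyperfocal distance H = f²/(N·c) + f = 105²/(18 × 0.071) + 105 = 11025/1.278 + 105 ≈ 8731.8 mm ≈ 8.732 m.
Far limit Df = s·(H − f)/(H − s) = 1000 × (8731.8 − 105) / (8731.8 − 1000) = 1000 × 8626.8 / 7731.8 ≈ 1115.8 mm ≈ 1.12 m.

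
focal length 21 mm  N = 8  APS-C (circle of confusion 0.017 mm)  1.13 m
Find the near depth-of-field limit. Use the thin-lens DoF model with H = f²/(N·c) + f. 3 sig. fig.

Hyperfocal distance H = f²/(N·c) + f = 21²/(8 × 0.017) + 21 = 441/0.136 + 21 ≈ 3263.6 mm ≈ 3.264 m.
Near limit Dn = s·(H − f)/(H + s − 2f) = 1130 × (3263.6 − 21) / (3263.6 + 1130 − 2 × 21) = 1130 × 3242.6 / 4351.6 ≈ 842.02 mm ≈ 0.842 m.

0.842 m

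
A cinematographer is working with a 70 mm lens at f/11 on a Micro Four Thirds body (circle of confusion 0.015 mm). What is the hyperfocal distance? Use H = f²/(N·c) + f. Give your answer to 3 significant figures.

29.8 m

Hyperfocal distance H = f²/(N·c) + f = 70²/(11 × 0.015) + 70 = 4900/0.165 + 70 ≈ 29767.0 mm ≈ 29.8 m.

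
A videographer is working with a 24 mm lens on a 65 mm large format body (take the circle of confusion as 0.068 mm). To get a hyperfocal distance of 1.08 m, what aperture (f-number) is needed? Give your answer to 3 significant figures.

Rearrange H = f²/(N·c) + f for N: N = f² / ((H − f)·c).
N = 24² / ((1080 − 24) × 0.068) = 576 / 71.81 ≈ 8.02.

f/8.02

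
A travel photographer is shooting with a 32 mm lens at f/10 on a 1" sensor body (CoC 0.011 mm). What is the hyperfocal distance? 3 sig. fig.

9.34 m

Hyperfocal distance H = f²/(N·c) + f = 32²/(10 × 0.011) + 32 = 1024/0.11 + 32 ≈ 9341.1 mm ≈ 9.34 m.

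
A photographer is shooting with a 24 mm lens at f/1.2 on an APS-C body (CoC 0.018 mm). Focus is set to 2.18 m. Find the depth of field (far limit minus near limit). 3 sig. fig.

Hyperfocal distance H = f²/(N·c) + f = 24²/(1.2 × 0.018) + 24 = 576/0.0216 + 24 ≈ 26690.7 mm ≈ 26.69 m.
Near limit Dn = s·(H − f)/(H + s − 2f) = 2180 × (26690.7 − 24) / (26690.7 + 2180 − 2 × 24) = 2180 × 26666.7 / 28822.7 ≈ 2016.93 mm.
Far limit Df = s·(H − f)/(H − s) = 2180 × (26690.7 − 24) / (26690.7 − 2180) = 2180 × 26666.7 / 24510.7 ≈ 2371.76 mm.
Depth of field = Df − Dn = 2371.76 − 2016.93 ≈ 354.83 mm.

355 mm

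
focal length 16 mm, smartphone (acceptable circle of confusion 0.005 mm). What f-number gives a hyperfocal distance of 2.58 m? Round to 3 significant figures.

Rearrange H = f²/(N·c) + f for N: N = f² / ((H − f)·c).
N = 16² / ((2580 − 16) × 0.005) = 256 / 12.82 ≈ 20.

f/20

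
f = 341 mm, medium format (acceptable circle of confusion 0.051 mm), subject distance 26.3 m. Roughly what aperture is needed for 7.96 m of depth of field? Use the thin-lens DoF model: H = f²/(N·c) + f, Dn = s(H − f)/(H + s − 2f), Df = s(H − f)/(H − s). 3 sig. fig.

f/13

Write h = H − f = f²/(N·c). The thin-lens limits are Dn = s·h/(h + (s−f)) and Df = s·h/(h − (s−f)), so DoF = Df − Dn = 2·s·(s−f)·h / (h² − (s−f)²).
That is a quadratic in h: DoF·h² − 2·s·(s−f)·h − DoF·(s−f)² = 0 ⇒ h = (s−f)·(s + √(s² + DoF²)) / DoF = 25959 × (26300 + √(26300² + 7960²)) / 7960 = 25959 × (26300 + 27478.2) / 7960 ≈ 175380 mm.
Then N = f²/(c·h) = 341² / (0.051 × 175380) = 116281 / 8944.4 ≈ 13.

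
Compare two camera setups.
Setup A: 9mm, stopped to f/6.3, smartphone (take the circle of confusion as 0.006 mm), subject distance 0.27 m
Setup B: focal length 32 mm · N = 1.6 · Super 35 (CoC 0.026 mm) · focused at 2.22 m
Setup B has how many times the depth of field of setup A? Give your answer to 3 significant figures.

Setup A: H = 9²/(6.3×0.006) + 9 ≈ 2151.9 mm; DoF = Df − Dn = 307.447 − 240.685 ≈ 66.762 mm.
Setup B: H = 32²/(1.6×0.026) + 32 ≈ 24647.4 mm; DoF = Df − Dn = 2436.58 − 2038.78 ≈ 397.80 mm.
Ratio = 397.80 / 66.762 ≈ 5.96.

5.96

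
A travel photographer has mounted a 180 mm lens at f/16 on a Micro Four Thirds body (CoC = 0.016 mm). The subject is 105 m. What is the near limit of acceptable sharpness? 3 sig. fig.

Hyperfocal distance H = f²/(N·c) + f = 180²/(16 × 0.016) + 180 = 32400/0.256 + 180 ≈ 126742.5 mm ≈ 126.7 m.
Near limit Dn = s·(H − f)/(H + s − 2f) = 105000 × (126742.5 − 180) / (126742.5 + 105000 − 2 × 180) = 105000 × 126562.5 / 231382.5 ≈ 57433 mm ≈ 57.4 m.

57.4 m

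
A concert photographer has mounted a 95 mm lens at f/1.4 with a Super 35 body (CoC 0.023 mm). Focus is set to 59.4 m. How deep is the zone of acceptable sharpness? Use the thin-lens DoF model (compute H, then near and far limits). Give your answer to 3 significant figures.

Hyperfocal distance H = f²/(N·c) + f = 95²/(1.4 × 0.023) + 95 = 9025/0.0322 + 95 ≈ 280374.5 mm ≈ 280.4 m.
Near limit Dn = s·(H − f)/(H + s − 2f) = 59400 × (280374.5 − 95) / (280374.5 + 59400 − 2 × 95) = 59400 × 280279.5 / 339584.5 ≈ 49026 mm.
Far limit Df = s·(H − f)/(H − s) = 59400 × (280374.5 − 95) / (280374.5 − 59400) = 59400 × 280279.5 / 220974.5 ≈ 75342 mm.
Depth of field = Df − Dn = 75342 − 49026 ≈ 26316 mm ≈ 26.3 m.

26.3 m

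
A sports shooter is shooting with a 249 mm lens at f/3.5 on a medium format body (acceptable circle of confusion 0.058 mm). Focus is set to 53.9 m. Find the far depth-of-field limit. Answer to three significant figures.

65.4 m

Hyperfocal distance H = f²/(N·c) + f = 249²/(3.5 × 0.058) + 249 = 62001/0.203 + 249 ≈ 305672.6 mm ≈ 305.7 m.
Far limit Df = s·(H − f)/(H − s) = 53900 × (305672.6 − 249) / (305672.6 − 53900) = 53900 × 305423.6 / 251772.6 ≈ 65386 mm ≈ 65.4 m.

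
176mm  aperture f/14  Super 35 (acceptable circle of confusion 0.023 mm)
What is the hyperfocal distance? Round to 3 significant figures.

Hyperfocal distance H = f²/(N·c) + f = 176²/(14 × 0.023) + 176 = 30976/0.322 + 176 ≈ 96374.8 mm ≈ 96.4 m.

96.4 m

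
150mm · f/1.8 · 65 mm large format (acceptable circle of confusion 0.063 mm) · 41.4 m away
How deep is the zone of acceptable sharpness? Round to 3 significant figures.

18.0 m

Hyperfocal distance H = f²/(N·c) + f = 150²/(1.8 × 0.063) + 150 = 22500/0.1134 + 150 ≈ 198562.7 mm ≈ 198.6 m.
Near limit Dn = s·(H − f)/(H + s − 2f) = 41400 × (198562.7 − 150) / (198562.7 + 41400 − 2 × 150) = 41400 × 198412.7 / 239662.7 ≈ 34274 mm.
Far limit Df = s·(H − f)/(H − s) = 41400 × (198562.7 − 150) / (198562.7 − 41400) = 41400 × 198412.7 / 157162.7 ≈ 52266 mm.
Depth of field = Df − Dn = 52266 − 34274 ≈ 17992 mm ≈ 18.0 m.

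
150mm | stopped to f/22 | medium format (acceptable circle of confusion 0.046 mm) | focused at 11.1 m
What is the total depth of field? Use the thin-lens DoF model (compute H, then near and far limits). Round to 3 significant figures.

14.4 m

Hyperfocal distance H = f²/(N·c) + f = 150²/(22 × 0.046) + 150 = 22500/1.012 + 150 ≈ 22383.2 mm ≈ 22.38 m.
Near limit Dn = s·(H − f)/(H + s − 2f) = 11100 × (22383.2 − 150) / (22383.2 + 11100 − 2 × 150) = 11100 × 22233.2 / 33183.2 ≈ 7437 mm.
Far limit Df = s·(H − f)/(H − s) = 11100 × (22383.2 − 150) / (22383.2 − 11100) = 11100 × 22233.2 / 11283.2 ≈ 21872 mm.
Depth of field = Df − Dn = 21872 − 7437 ≈ 14435 mm ≈ 14.4 m.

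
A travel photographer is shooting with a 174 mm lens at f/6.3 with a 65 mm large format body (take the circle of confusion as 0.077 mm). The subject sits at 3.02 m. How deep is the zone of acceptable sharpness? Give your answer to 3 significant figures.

Hyperfocal distance H = f²/(N·c) + f = 174²/(6.3 × 0.077) + 174 = 30276/0.4851 + 174 ≈ 62585.9 mm ≈ 62.59 m.
Near limit Dn = s·(H − f)/(H + s − 2f) = 3020 × (62585.9 − 174) / (62585.9 + 3020 − 2 × 174) = 3020 × 62411.9 / 65257.9 ≈ 2888.29 mm.
Far limit Df = s·(H − f)/(H − s) = 3020 × (62585.9 − 174) / (62585.9 − 3020) = 3020 × 62411.9 / 59565.9 ≈ 3164.29 mm.
Depth of field = Df − Dn = 3164.29 − 2888.29 ≈ 276.00 mm.

276 mm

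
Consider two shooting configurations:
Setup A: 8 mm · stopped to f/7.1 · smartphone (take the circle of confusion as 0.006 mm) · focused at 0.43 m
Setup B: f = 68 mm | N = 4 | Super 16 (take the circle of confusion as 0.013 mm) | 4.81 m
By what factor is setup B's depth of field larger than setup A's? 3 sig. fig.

1.96

Setup A: H = 8²/(7.1×0.006) + 8 ≈ 1510.3 mm; DoF = Df − Dn = 597.96 − 335.70 ≈ 262.26 mm.
Setup B: H = 68²/(4×0.013) + 68 ≈ 88991.1 mm; DoF = Df − Dn = 5080.95 − 4566.48 ≈ 514.47 mm.
Ratio = 514.47 / 262.26 ≈ 1.96.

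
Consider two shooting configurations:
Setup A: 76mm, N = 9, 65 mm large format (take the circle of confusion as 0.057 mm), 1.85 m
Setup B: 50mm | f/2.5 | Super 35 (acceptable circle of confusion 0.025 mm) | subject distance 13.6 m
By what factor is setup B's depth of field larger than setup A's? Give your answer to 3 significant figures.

Setup A: H = 76²/(9×0.057) + 76 ≈ 11335.3 mm; DoF = Df − Dn = 2196.00 − 1598.19 ≈ 597.81 mm.
Setup B: H = 50²/(2.5×0.025) + 50 ≈ 40050.0 mm; DoF = Df − Dn = 20567 − 10159 ≈ 10408 mm.
Ratio = 10408 / 597.81 ≈ 17.4.

17.4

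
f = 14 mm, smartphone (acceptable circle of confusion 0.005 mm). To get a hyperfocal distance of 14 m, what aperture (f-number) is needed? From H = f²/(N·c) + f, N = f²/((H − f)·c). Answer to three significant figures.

Rearrange H = f²/(N·c) + f for N: N = f² / ((H − f)·c).
N = 14² / ((14000 − 14) × 0.005) = 196 / 69.93 ≈ 2.80.

f/2.80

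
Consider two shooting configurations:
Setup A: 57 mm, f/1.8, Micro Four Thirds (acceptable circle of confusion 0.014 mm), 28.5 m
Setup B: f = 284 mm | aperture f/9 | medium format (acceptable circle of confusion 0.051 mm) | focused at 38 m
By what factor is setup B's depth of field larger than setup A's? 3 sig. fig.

Setup A: H = 57²/(1.8×0.014) + 57 ≈ 128985.6 mm; DoF = Df − Dn = 36567 − 23349 ≈ 13218 mm.
Setup B: H = 284²/(9×0.051) + 284 ≈ 176005.1 mm; DoF = Df − Dn = 48385 − 31285 ≈ 17100 mm.
Ratio = 17100 / 13218 ≈ 1.29.

1.29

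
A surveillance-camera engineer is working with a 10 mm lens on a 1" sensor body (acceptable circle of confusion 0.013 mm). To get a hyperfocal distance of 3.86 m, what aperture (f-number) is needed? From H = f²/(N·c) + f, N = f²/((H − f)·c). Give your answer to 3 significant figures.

f/2.00

Rearrange H = f²/(N·c) + f for N: N = f² / ((H − f)·c).
N = 10² / ((3860 − 10) × 0.013) = 100 / 50.05 ≈ 2.00.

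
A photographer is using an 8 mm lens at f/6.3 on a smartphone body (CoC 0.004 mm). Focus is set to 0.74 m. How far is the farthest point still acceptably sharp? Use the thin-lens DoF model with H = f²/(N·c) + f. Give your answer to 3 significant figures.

1.04 m

Hyperfocal distance H = f²/(N·c) + f = 8²/(6.3 × 0.004) + 8 = 64/0.0252 + 8 ≈ 2547.7 mm ≈ 2.548 m.
Far limit Df = s·(H − f)/(H − s) = 740 × (2547.7 − 8) / (2547.7 − 740) = 740 × 2539.7 / 1807.7 ≈ 1039.7 mm ≈ 1.04 m.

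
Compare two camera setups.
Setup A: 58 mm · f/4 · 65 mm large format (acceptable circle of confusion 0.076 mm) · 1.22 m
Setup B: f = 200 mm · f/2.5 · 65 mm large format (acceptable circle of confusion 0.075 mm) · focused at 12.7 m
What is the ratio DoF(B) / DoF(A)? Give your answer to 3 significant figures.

Setup A: H = 58²/(4×0.076) + 58 ≈ 11123.8 mm; DoF = Df − Dn = 1363.14 − 1104.06 ≈ 259.08 mm.
Setup B: H = 200²/(2.5×0.075) + 200 ≈ 213533.3 mm; DoF = Df − Dn = 13490.5 − 11997.0 ≈ 1493.5 mm.
Ratio = 1493.5 / 259.08 ≈ 5.76.

5.76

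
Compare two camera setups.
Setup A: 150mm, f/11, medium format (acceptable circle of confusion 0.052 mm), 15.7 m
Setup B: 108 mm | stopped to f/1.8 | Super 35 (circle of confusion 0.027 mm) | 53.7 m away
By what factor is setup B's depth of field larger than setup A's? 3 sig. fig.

1.72

Setup A: H = 150²/(11×0.052) + 150 ≈ 39485.7 mm; DoF = Df − Dn = 25964 − 11252 ≈ 14712 mm.
Setup B: H = 108²/(1.8×0.027) + 108 ≈ 240108.0 mm; DoF = Df − Dn = 69139 − 43898 ≈ 25241 mm.
Ratio = 25241 / 14712 ≈ 1.72.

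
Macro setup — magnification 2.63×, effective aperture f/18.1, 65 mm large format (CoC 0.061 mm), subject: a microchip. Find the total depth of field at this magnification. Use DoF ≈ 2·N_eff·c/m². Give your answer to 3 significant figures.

0.319 mm

At magnification m, DoF ≈ 2·N_eff·c/m² = 2 × 18.1 × 0.061 / 2.63² = 2.208 / 6.917 ≈ 0.319 mm.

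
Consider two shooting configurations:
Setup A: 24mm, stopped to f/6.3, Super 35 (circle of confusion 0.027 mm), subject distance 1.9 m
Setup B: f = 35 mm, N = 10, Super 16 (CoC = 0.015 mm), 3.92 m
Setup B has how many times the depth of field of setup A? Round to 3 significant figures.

1.59

Setup A: H = 24²/(6.3×0.027) + 24 ≈ 3410.2 mm; DoF = Df − Dn = 4260.1 − 1222.6 ≈ 3037.5 mm.
Setup B: H = 35²/(10×0.015) + 35 ≈ 8201.7 mm; DoF = Df − Dn = 7476.8 − 2656.3 ≈ 4820.5 mm.
Ratio = 4820.5 / 3037.5 ≈ 1.59.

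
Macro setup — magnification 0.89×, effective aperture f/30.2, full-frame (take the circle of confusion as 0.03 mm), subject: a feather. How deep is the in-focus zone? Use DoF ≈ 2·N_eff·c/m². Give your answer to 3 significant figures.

2.29 mm

At magnification m, DoF ≈ 2·N_eff·c/m² = 2 × 30.2 × 0.03 / 0.89² = 1.812 / 0.7921 ≈ 2.29 mm.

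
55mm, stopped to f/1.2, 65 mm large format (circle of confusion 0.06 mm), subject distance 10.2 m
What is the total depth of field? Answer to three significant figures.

5.23 m

Hyperfocal distance H = f²/(N·c) + f = 55²/(1.2 × 0.06) + 55 = 3025/0.072 + 55 ≈ 42068.9 mm ≈ 42.07 m.
Near limit Dn = s·(H − f)/(H + s − 2f) = 10200 × (42068.9 − 55) / (42068.9 + 10200 − 2 × 55) = 10200 × 42013.9 / 52158.9 ≈ 8216.1 mm.
Far limit Df = s·(H − f)/(H − s) = 10200 × (42068.9 − 55) / (42068.9 − 10200) = 10200 × 42013.9 / 31868.9 ≈ 13447.0 mm.
Depth of field = Df − Dn = 13447.0 − 8216.1 ≈ 5230.9 mm ≈ 5.23 m.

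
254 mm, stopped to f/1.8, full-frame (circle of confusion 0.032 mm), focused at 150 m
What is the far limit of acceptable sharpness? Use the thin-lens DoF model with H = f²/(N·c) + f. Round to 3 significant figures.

173 m

Hyperfocal distance H = f²/(N·c) + f = 254²/(1.8 × 0.032) + 254 = 64516/0.0576 + 254 ≈ 1120323.4 mm ≈ 1120 m.
Far limit Df = s·(H − f)/(H − s) = 150000 × (1120323.4 − 254) / (1120323.4 − 150000) = 150000 × 1120069.4 / 970323.4 ≈ 173149 mm ≈ 173 m.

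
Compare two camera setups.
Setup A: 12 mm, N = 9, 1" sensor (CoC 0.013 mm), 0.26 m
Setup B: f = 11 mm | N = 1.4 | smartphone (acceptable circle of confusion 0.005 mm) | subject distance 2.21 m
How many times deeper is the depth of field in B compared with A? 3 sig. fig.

5.23

Setup A: H = 12²/(9×0.013) + 12 ≈ 1242.8 mm; DoF = Df − Dn = 325.61 − 216.40 ≈ 109.21 mm.
Setup B: H = 11²/(1.4×0.005) + 11 ≈ 17296.7 mm; DoF = Df − Dn = 2532.12 − 1960.58 ≈ 571.54 mm.
Ratio = 571.54 / 109.21 ≈ 5.23.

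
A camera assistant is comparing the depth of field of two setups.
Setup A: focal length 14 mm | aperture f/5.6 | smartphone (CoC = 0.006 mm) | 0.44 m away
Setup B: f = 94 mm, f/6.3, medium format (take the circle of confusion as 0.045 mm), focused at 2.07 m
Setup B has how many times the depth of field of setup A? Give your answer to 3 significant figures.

4.08

Setup A: H = 14²/(5.6×0.006) + 14 ≈ 5847.3 mm; DoF = Df − Dn = 474.664 − 410.054 ≈ 64.610 mm.
Setup B: H = 94²/(6.3×0.045) + 94 ≈ 31261.5 mm; DoF = Df − Dn = 2210.12 − 1946.59 ≈ 263.53 mm.
Ratio = 263.53 / 64.610 ≈ 4.08.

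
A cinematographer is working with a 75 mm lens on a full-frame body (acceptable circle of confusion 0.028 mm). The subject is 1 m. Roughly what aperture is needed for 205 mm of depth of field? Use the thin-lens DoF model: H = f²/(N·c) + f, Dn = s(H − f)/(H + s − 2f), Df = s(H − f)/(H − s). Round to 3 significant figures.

Write h = H − f = f²/(N·c). The thin-lens limits are Dn = s·h/(h + (s−f)) and Df = s·h/(h − (s−f)), so DoF = Df − Dn = 2·s·(s−f)·h / (h² − (s−f)²).
That is a quadratic in h: DoF·h² − 2·s·(s−f)·h − DoF·(s−f)² = 0 ⇒ h = (s−f)·(s + √(s² + DoF²)) / DoF = 925 × (1000 + √(1000² + 205²)) / 205 = 925 × (1000 + 1020.80) / 205 ≈ 9118.2 mm.
Then N = f²/(c·h) = 75² / (0.028 × 9118.2) = 5625 / 255.31 ≈ 22.

f/22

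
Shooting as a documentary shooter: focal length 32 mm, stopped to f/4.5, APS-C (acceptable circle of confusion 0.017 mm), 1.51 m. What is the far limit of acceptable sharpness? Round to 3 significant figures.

Hyperfocal distance H = f²/(N·c) + f = 32²/(4.5 × 0.017) + 32 = 1024/0.0765 + 32 ≈ 13417.6 mm ≈ 13.42 m.
Far limit Df = s·(H − f)/(H − s) = 1510 × (13417.6 − 32) / (13417.6 − 1510) = 1510 × 13385.6 / 11907.6 ≈ 1697.4 mm ≈ 1.70 m.

1.70 m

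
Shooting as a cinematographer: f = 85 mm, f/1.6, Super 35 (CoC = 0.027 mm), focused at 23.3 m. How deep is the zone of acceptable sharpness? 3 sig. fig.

Hyperfocal distance H = f²/(N·c) + f = 85²/(1.6 × 0.027) + 85 = 7225/0.0432 + 85 ≈ 167330.4 mm ≈ 167.3 m.
Near limit Dn = s·(H − f)/(H + s − 2f) = 23300 × (167330.4 − 85) / (167330.4 + 23300 − 2 × 85) = 23300 × 167245.4 / 190460.4 ≈ 20460.0 mm.
Far limit Df = s·(H − f)/(H − s) = 23300 × (167330.4 − 85) / (167330.4 − 23300) = 23300 × 167245.4 / 144030.4 ≈ 27055.5 mm.
Depth of field = Df − Dn = 27055.5 − 20460.0 ≈ 6595.5 mm ≈ 6.60 m.

6.60 m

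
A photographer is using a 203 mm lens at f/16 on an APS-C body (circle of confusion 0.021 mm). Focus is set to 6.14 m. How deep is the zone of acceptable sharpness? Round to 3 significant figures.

0.596 m

Hyperfocal distance H = f²/(N·c) + f = 203²/(16 × 0.021) + 203 = 41209/0.336 + 203 ≈ 122848.8 mm ≈ 122.8 m.
Near limit Dn = s·(H − f)/(H + s − 2f) = 6140 × (122848.8 − 203) / (122848.8 + 6140 − 2 × 203) = 6140 × 122645.8 / 128582.8 ≈ 5856.50 mm.
Far limit Df = s·(H − f)/(H − s) = 6140 × (122848.8 − 203) / (122848.8 − 6140) = 6140 × 122645.8 / 116708.8 ≈ 6452.34 mm.
Depth of field = Df − Dn = 6452.34 − 5856.50 ≈ 595.84 mm ≈ 0.596 m.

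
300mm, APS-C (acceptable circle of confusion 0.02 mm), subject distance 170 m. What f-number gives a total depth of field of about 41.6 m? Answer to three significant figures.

f/3.20

Write h = H − f = f²/(N·c). The thin-lens limits are Dn = s·h/(h + (s−f)) and Df = s·h/(h − (s−f)), so DoF = Df − Dn = 2·s·(s−f)·h / (h² − (s−f)²).
That is a quadratic in h: DoF·h² − 2·s·(s−f)·h − DoF·(s−f)² = 0 ⇒ h = (s−f)·(s + √(s² + DoF²)) / DoF = 169700 × (170000 + √(170000² + 41600²)) / 41600 = 169700 × (170000 + 175016) / 41600 ≈ 1407433 mm.
Then N = f²/(c·h) = 300² / (0.02 × 1407433) = 90000 / 28149 ≈ 3.20.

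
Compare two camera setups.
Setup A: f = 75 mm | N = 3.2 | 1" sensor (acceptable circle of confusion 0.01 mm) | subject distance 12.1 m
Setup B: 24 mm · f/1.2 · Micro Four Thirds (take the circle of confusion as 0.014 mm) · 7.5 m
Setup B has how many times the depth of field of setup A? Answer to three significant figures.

Setup A: H = 75²/(3.2×0.01) + 75 ≈ 175856.2 mm; DoF = Df − Dn = 12988.5 − 11325.3 ≈ 1663.2 mm.
Setup B: H = 24²/(1.2×0.014) + 24 ≈ 34309.7 mm; DoF = Df − Dn = 9591.4 − 6157.4 ≈ 3434.0 mm.
Ratio = 3434.0 / 1663.2 ≈ 2.06.

2.06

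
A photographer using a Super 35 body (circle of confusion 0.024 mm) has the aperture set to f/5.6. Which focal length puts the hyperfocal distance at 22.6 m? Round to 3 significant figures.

From H = f²/(N·c) + f, with f ≪ H: f ≈ √(H·N·c) = √(22600 × 5.6 × 0.024) = √3037.4 ≈ 55.11 mm.
Exact: f² + N·c·f − N·c·H = 0 ⇒ f = (−N·c + √((N·c)² + 4·N·c·H))/2 = (−0.1344 + √12150)/2 ≈ 55.046 mm ≈ 55.0 mm.

55.0 mm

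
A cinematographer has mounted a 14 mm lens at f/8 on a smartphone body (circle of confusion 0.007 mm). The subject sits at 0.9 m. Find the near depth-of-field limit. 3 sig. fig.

Hyperfocal distance H = f²/(N·c) + f = 14²/(8 × 0.007) + 14 = 196/0.056 + 14 ≈ 3514.0 mm ≈ 3.514 m.
Near limit Dn = s·(H − f)/(H + s − 2f) = 900 × (3514.0 − 14) / (3514.0 + 900 − 2 × 14) = 900 × 3500.0 / 4386.0 ≈ 718.19 mm ≈ 0.718 m.

0.718 m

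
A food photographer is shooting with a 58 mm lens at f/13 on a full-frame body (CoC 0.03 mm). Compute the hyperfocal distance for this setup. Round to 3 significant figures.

8.68 m

Hyperfocal distance H = f²/(N·c) + f = 58²/(13 × 0.03) + 58 = 3364/0.39 + 58 ≈ 8683.6 mm ≈ 8.68 m.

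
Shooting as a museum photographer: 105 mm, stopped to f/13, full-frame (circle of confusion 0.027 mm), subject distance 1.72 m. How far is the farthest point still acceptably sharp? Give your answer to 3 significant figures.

1.81 m

Hyperfocal distance H = f²/(N·c) + f = 105²/(13 × 0.027) + 105 = 11025/0.351 + 105 ≈ 31515.3 mm ≈ 31.52 m.
Far limit Df = s·(H − f)/(H − s) = 1720 × (31515.3 − 105) / (31515.3 − 1720) = 1720 × 31410.3 / 29795.3 ≈ 1813.2 mm ≈ 1.81 m.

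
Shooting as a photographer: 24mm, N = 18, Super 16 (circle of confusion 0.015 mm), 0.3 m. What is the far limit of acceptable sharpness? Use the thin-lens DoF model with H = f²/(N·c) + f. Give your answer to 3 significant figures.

345 mm

Hyperfocal distance H = f²/(N·c) + f = 24²/(18 × 0.015) + 24 = 576/0.27 + 24 ≈ 2157.3 mm ≈ 2.157 m.
Far limit Df = s·(H − f)/(H − s) = 300 × (2157.3 − 24) / (2157.3 − 300) = 300 × 2133.3 / 1857.3 ≈ 344.58 mm.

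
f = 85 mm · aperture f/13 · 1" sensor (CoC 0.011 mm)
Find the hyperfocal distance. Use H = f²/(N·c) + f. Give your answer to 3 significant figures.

Hyperfocal distance H = f²/(N·c) + f = 85²/(13 × 0.011) + 85 = 7225/0.143 + 85 ≈ 50609.5 mm ≈ 50.6 m.

50.6 m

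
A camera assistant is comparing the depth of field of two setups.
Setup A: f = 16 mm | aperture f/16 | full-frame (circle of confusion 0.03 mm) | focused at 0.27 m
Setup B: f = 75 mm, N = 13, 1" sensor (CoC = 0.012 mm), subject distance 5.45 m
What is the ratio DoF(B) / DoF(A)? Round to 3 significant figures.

5.00

Setup A: H = 16²/(16×0.03) + 16 ≈ 549.3 mm; DoF = Df − Dn = 515.51 − 182.90 ≈ 332.61 mm.
Setup B: H = 75²/(13×0.012) + 75 ≈ 36132.7 mm; DoF = Df − Dn = 6404.7 − 4743.0 ≈ 1661.7 mm.
Ratio = 1661.7 / 332.61 ≈ 5.00.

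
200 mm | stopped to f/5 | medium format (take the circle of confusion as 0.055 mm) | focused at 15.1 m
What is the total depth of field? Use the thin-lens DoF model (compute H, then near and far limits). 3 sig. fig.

3.13 m

Hyperfocal distance H = f²/(N·c) + f = 200²/(5 × 0.055) + 200 = 40000/0.275 + 200 ≈ 145654.5 mm ≈ 145.7 m.
Near limit Dn = s·(H − f)/(H + s − 2f) = 15100 × (145654.5 − 200) / (145654.5 + 15100 − 2 × 200) = 15100 × 145454.5 / 160354.5 ≈ 13696.9 mm.
Far limit Df = s·(H − f)/(H − s) = 15100 × (145654.5 − 200) / (145654.5 − 15100) = 15100 × 145454.5 / 130554.5 ≈ 16823.3 mm.
Depth of field = Df − Dn = 16823.3 − 13696.9 ≈ 3126.4 mm ≈ 3.13 m.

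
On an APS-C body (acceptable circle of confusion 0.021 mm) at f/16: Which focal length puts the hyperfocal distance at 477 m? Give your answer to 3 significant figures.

400 mm

From H = f²/(N·c) + f, with f ≪ H: f ≈ √(H·N·c) = √(477000 × 16 × 0.021) = √160272 ≈ 400.3 mm.
The +f correction barely moves this — solving exactly, f² + N·c·f − N·c·H = 0 ⇒ f = (−N·c + √((N·c)² + 4·N·c·H))/2 = (−0.336 + √641088)/2 ≈ 400.17 mm, so f ≈ 400 mm.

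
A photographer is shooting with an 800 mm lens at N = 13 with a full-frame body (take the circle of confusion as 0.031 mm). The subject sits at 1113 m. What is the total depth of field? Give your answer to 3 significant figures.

3060 m

Hyperfocal distance H = f²/(N·c) + f = 800²/(13 × 0.031) + 800 = 640000/0.403 + 800 ≈ 1588889.3 mm ≈ 1589 m.
Near limit Dn = s·(H − f)/(H + s − 2f) = 1113000 × (1588889.3 − 800) / (1588889.3 + 1113000 − 2 × 800) = 1113000 × 1588089.3 / 2700289.3 ≈ 654576 mm.
Far limit Df = s·(H − f)/(H − s) = 1113000 × (1588889.3 − 800) / (1588889.3 − 1113000) = 1113000 × 1588089.3 / 475889.3 ≈ 3714190 mm.
Depth of field = Df − Dn = 3714190 − 654576 ≈ 3059614 mm ≈ 3060 m.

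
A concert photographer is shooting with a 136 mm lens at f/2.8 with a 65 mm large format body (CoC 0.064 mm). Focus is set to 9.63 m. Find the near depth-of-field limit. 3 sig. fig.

Hyperfocal distance H = f²/(N·c) + f = 136²/(2.8 × 0.064) + 136 = 18496/0.1792 + 136 ≈ 103350.3 mm ≈ 103.4 m.
Near limit Dn = s·(H − f)/(H + s − 2f) = 9630 × (103350.3 − 136) / (103350.3 + 9630 − 2 × 136) = 9630 × 103214.3 / 112708.3 ≈ 8818.8 mm ≈ 8.82 m.

8.82 m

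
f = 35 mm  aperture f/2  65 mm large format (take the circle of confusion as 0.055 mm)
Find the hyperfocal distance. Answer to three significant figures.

11.2 m

Hyperfocal distance H = f²/(N·c) + f = 35²/(2 × 0.055) + 35 = 1225/0.11 + 35 ≈ 11171.4 mm ≈ 11.2 m.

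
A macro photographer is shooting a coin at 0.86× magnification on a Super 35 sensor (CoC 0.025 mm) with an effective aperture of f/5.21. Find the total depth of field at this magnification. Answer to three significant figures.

0.352 mm

At magnification m, DoF ≈ 2·N_eff·c/m² = 2 × 5.21 × 0.025 / 0.86² = 0.2605 / 0.7396 ≈ 0.352 mm.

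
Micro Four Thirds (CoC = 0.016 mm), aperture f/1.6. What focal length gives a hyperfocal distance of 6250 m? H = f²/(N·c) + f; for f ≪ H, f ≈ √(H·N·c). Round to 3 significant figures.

From H = f²/(N·c) + f, with f ≪ H: f ≈ √(H·N·c) = √(6250000 × 1.6 × 0.016) = √160000 ≈ 400.0 mm.
The +f correction barely moves this — solving exactly, f² + N·c·f − N·c·H = 0 ⇒ f = (−N·c + √((N·c)² + 4·N·c·H))/2 = (−0.0256 + √640000)/2 ≈ 399.99 mm, so f ≈ 400 mm.

400 mm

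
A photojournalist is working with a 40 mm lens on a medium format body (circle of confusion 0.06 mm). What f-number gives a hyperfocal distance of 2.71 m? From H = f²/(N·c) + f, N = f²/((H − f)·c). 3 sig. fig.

Rearrange H = f²/(N·c) + f for N: N = f² / ((H − f)·c).
N = 40² / ((2710 − 40) × 0.06) = 1600 / 160.2 ≈ 9.99.

f/9.99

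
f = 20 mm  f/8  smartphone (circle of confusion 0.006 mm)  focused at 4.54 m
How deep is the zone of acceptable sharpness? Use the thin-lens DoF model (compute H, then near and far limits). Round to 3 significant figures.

Hyperfocal distance H = f²/(N·c) + f = 20²/(8 × 0.006) + 20 = 400/0.048 + 20 ≈ 8353.3 mm ≈ 8.353 m.
Near limit Dn = s·(H − f)/(H + s − 2f) = 4540 × (8353.3 − 20) / (8353.3 + 4540 − 2 × 20) = 4540 × 8333.3 / 12853.3 ≈ 2943.5 mm.
Far limit Df = s·(H − f)/(H − s) = 4540 × (8353.3 − 20) / (8353.3 − 4540) = 4540 × 8333.3 / 3813.3 ≈ 9921.3 mm.
Depth of field = Df − Dn = 9921.3 − 2943.5 ≈ 6977.8 mm ≈ 6.98 m.

6.98 m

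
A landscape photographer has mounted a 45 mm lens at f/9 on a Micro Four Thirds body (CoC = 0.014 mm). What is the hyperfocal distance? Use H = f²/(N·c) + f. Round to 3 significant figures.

Hyperfocal distance H = f²/(N·c) + f = 45²/(9 × 0.014) + 45 = 2025/0.126 + 45 ≈ 16116.4 mm ≈ 16.1 m.

16.1 m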